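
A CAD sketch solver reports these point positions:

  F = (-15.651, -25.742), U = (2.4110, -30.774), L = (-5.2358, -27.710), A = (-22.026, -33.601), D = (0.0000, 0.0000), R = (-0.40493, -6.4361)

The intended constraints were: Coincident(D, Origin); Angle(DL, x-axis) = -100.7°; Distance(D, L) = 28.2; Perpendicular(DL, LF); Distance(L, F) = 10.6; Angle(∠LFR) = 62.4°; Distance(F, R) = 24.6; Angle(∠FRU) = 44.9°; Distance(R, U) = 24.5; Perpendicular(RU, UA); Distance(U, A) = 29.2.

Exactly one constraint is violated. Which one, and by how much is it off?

Distance(U, A) = 29.2 — off by 4.60.

D = (0.00, 0.00) ✓; DL at -100.7° ✓; |DL| = 28.20 ✓; ∠(DL, LF) = 90.00° ✓; |LF| = 10.60 ✓; ∠LFR = 62.40° ✓; |FR| = 24.60 ✓; ∠FRU = 44.90° ✓; |RU| = 24.50 ✓; ∠(RU, UA) = 90.00° ✓; |UA| = 24.60 ✗.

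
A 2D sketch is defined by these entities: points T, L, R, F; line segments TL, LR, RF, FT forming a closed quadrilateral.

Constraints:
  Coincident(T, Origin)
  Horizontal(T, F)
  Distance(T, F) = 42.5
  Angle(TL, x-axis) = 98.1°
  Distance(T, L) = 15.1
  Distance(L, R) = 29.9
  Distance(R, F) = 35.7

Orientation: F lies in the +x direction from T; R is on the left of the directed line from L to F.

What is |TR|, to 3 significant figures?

38.3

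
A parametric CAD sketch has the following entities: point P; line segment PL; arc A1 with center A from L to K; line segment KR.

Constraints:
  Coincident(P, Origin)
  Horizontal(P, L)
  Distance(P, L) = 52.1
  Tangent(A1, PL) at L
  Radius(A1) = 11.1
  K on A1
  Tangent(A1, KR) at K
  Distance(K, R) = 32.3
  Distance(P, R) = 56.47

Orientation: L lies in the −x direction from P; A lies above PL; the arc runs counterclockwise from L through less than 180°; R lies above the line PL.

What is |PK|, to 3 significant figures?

42.2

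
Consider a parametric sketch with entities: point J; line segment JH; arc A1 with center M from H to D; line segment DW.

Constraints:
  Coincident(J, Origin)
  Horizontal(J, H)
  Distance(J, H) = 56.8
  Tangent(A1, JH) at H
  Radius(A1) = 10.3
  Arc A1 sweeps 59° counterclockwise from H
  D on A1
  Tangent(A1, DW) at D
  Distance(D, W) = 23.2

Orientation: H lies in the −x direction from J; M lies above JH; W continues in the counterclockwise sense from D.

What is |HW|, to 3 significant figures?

32.4

J is at the origin; J and H share the same y with |JH| = 56.8 and H on the −x side, so H = (-56.8, 0.00). Tangency of A1 to JH means the radius MH is perpendicular to JH, so M = H + (0, 10.3) = (-56.8, 10.3). On A1, H sits at bearing -90° from M; a 59° counterclockwise sweep puts D at bearing -31°, so D = M + 10.3·(cos -31°, sin -31°) = (-48.0, 5.00). The tangent condition forces MD to be normal to DW, so DW runs along (−sin -31°, cos -31°); with |DW| = 23.2, W = (-36.0, 24.9). Then |HW| = |W − H| = 32.4.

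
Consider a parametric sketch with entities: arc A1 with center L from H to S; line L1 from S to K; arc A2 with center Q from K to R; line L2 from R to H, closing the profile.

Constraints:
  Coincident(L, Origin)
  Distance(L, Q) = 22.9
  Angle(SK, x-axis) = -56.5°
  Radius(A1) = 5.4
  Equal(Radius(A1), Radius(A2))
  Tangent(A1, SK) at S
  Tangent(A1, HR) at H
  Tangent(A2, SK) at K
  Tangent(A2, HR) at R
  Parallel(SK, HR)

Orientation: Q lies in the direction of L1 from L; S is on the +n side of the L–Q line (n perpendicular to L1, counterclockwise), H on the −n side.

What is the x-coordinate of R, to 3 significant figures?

8.14

The slot axis is L1's direction at -56.5°, so u = (cos -56.5°, sin -56.5°) = (0.552, -0.834) and n = (−sin -56.5°, cos -56.5°) = (0.834, 0.552). L is at the origin and Q lies 22.9 along u from L, so Q = 22.9·u = (12.6, -19.1). Tangency of A1 to both parallel lines with radius 5.4 puts S and H at L ± 5.4·n: S = (4.50, 2.98), H = (-4.50, -2.98). Equal radii place K and R the same way about Q: K = Q + 5.4·n = (17.1, -16.1), R = Q − 5.4·n = (8.14, -22.1). So R.x = 8.14.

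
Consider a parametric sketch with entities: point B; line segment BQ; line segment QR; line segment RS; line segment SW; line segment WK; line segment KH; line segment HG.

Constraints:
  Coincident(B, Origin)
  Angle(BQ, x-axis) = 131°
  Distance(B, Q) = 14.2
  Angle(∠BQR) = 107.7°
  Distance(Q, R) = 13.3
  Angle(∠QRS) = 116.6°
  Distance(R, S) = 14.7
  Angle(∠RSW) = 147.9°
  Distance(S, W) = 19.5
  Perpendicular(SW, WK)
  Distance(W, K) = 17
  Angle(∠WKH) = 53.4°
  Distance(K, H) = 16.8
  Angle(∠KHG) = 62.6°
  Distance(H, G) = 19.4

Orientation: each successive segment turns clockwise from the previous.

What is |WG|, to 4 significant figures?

4.232

B is at the origin; BQ runs at 131.0° with length 14.2, so Q = (-9.316, 10.72). ∠BQR = 107.7° gives QR at 58.70° from the x-axis; with |QR| = 13.3, R = (-2.406, 22.08). ∠QRS = 116.6° gives RS at -4.700° from the x-axis; with |RS| = 14.7, S = (12.24, 20.88). ∠RSW = 147.9° gives SW at -36.80° from the x-axis; with |SW| = 19.5, W = (27.86, 9.196). SW is perpendicular to WK, so WK runs at -126.8°; with |WK| = 17.0, K = (17.67, -4.417). ∠WKH = 53.4° gives KH at 106.6° from the x-axis; with |KH| = 16.8, H = (12.88, 11.68). ∠KHG = 62.6° gives HG at -10.80° from the x-axis; with |HG| = 19.4, G = (31.93, 8.048). Then |WG| = |G − W| = 4.232.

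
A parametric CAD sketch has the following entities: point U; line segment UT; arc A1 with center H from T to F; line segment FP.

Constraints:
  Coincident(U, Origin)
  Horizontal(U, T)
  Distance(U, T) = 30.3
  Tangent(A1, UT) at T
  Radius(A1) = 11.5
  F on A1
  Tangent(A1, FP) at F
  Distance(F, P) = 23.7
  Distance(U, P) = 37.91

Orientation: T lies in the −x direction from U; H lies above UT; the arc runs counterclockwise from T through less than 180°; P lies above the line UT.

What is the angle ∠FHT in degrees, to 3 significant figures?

84.7°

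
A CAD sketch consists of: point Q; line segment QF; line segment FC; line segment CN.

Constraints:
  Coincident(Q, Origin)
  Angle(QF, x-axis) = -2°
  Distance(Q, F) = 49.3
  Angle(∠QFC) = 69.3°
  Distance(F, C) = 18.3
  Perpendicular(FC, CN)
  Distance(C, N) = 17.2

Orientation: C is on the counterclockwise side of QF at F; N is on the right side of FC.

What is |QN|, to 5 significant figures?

63.323

Q is at the origin; QF runs at -2.0° with length 49.3, so F = 49.3·(cos -2.0°, sin -2.0°) = (49.270, -1.7205). ∠QFC = 69.3°, so FC runs at -2.0° + (180° − 69.3°) = 108.70° from the x-axis; with |FC| = 18.3, C = F + 18.3·(cos 108.70°, sin 108.70°) = (43.403, 15.613). The perpendicularity gives CN at right angles to FC; with |CN| = 17.2 on the right of FC, N = C + 17.2·(0.94721, 0.32061) = (59.695, 21.128). Then |QN| = |N − Q| = 63.323.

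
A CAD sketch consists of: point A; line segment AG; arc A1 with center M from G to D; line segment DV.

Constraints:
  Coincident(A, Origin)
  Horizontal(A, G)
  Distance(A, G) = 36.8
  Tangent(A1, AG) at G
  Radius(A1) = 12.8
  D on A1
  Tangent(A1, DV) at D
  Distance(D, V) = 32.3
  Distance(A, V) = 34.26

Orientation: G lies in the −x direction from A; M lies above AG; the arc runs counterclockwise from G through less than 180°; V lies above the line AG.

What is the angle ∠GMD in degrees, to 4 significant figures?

57.48°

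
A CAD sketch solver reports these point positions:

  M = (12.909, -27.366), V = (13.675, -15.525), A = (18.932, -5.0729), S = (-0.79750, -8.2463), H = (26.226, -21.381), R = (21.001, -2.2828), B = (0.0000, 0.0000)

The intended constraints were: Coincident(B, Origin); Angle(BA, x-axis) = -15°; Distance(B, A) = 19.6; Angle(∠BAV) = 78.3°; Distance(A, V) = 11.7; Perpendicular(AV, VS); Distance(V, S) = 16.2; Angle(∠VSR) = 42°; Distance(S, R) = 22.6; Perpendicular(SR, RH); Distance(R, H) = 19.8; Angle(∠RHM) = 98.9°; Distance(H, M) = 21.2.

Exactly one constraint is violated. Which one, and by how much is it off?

Distance(H, M) = 21.2 — off by 6.60.

B = (0.00, 0.00) ✓; BA at -15.00° ✓; |BA| = 19.60 ✓; ∠BAV = 78.30° ✓; |AV| = 11.70 ✓; ∠(AV, VS) = 90.00° ✓; |VS| = 16.20 ✓; ∠VSR = 42.00° ✓; |SR| = 22.60 ✓; ∠(SR, RH) = 90.00° ✓; |RH| = 19.80 ✓; ∠RHM = 98.90° ✓; |HM| = 14.60 ✗.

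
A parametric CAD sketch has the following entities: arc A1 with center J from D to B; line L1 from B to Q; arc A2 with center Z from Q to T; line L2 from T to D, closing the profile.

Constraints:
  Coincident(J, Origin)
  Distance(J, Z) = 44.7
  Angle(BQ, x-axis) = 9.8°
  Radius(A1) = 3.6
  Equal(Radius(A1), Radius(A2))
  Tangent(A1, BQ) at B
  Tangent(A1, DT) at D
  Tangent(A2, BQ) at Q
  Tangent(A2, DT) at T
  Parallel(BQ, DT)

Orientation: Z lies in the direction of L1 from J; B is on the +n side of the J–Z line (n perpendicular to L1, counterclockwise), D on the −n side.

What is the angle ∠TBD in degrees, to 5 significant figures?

80.850°

Tangency of A1 to both parallel lines with radius 3.6 puts B and D at J ± 3.6·n: B = (-0.61275, 3.5475), D = (0.61275, -3.5475). Equal radii place Q and T the same way about Z: Q = Z + 3.6·n = (43.435, 11.156), T = Z − 3.6·n = (44.660, 4.0609). Then cos ∠TBD = BT·BD / (|BT||BD|), giving 80.850°.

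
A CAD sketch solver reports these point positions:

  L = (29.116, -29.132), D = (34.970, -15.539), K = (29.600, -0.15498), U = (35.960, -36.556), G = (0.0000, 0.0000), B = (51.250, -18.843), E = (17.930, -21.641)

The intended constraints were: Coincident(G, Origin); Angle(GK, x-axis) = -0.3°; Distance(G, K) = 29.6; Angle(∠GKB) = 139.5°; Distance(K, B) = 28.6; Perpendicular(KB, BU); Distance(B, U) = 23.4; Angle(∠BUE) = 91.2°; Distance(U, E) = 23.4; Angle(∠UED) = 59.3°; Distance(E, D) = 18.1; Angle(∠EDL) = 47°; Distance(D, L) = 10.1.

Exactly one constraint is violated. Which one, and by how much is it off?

Distance(D, L) = 10.1 — off by 4.70.

G = (0.00, 0.00) ✓; GK at -0.3000° ✓; |GK| = 29.60 ✓; ∠GKB = 139.5° ✓; |KB| = 28.60 ✓; ∠(KB, BU) = 90.00° ✓; |BU| = 23.40 ✓; ∠BUE = 91.20° ✓; |UE| = 23.40 ✓; ∠UED = 59.30° ✓; |ED| = 18.10 ✓; ∠EDL = 47.00° ✓; |DL| = 14.80 ✗.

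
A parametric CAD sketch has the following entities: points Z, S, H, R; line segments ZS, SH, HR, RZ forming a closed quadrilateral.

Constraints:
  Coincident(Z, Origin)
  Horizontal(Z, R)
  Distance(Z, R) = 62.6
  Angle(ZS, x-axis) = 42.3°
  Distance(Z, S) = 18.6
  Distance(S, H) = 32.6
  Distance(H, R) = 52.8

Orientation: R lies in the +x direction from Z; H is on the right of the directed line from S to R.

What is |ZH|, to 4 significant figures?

24.35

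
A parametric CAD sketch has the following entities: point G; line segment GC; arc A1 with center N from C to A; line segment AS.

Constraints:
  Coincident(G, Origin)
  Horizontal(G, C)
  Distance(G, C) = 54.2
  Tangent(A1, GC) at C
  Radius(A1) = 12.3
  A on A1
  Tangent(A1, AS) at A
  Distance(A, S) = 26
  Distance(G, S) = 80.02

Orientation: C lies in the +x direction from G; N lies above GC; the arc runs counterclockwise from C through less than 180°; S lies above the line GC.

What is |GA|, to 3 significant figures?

66.9

Checks: ∠(NC, CG) = 90.00° ✓; |NC| = 12.30 ✓; |NA| = 12.30 ✓; ∠(NA, AS) = 90.00° ✓; |AS| = 26.00 ✓; |GS| = 80.02 ✓.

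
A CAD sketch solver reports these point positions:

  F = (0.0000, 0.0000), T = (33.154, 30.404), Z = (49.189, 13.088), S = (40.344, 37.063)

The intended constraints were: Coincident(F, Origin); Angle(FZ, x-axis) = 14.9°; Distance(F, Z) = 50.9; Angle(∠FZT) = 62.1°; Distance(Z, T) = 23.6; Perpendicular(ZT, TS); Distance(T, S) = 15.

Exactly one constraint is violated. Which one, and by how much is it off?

Distance(T, S) = 15 — off by 5.20.

F = (0.00, 0.00) ✓; FZ at 14.90° ✓; |FZ| = 50.90 ✓; ∠FZT = 62.10° ✓; |ZT| = 23.60 ✓; ∠(ZT, TS) = 90.00° ✓; |TS| = 9.800 ✗.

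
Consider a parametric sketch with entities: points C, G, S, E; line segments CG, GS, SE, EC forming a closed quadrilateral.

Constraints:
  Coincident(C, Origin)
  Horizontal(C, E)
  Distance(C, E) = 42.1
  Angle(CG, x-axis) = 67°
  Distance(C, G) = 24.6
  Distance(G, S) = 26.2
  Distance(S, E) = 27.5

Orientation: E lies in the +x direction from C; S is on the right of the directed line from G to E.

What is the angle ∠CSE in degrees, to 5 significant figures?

162.00°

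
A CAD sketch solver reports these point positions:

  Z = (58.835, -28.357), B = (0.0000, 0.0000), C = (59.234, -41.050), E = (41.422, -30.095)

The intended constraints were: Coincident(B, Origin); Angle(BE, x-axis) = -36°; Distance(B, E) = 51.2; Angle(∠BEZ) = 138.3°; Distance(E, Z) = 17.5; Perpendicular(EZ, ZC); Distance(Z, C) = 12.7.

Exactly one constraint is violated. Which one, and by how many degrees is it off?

Perpendicular(EZ, ZC) — off by 3.90°.

B = (0.00, 0.00) ✓; BE at -36.00° ✓; |BE| = 51.20 ✓; ∠BEZ = 138.3° ✓; |EZ| = 17.50 ✓; ∠(EZ, ZC) = 93.90° ✗; |ZC| = 12.70 ✓.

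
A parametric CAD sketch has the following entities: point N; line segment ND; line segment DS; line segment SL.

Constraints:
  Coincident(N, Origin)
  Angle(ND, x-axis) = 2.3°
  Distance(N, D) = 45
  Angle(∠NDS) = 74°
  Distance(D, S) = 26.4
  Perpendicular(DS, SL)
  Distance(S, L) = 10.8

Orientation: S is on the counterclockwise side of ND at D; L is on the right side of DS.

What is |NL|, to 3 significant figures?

55.8

N is at the origin; ND runs at 2.3° with length 45.0, so D = 45.0·(cos 2.3°, sin 2.3°) = (45.0, 1.81). ∠NDS = 74.0°, so DS runs at 2.3° + (180° − 74.0°) = 108° from the x-axis; with |DS| = 26.4, S = D + 26.4·(cos 108°, sin 108°) = (36.7, 26.9). DS ⟂ SL; with |SL| = 10.8 on the right of DS, L = S + 10.8·(0.949, 0.314) = (46.9, 30.3). Then |NL| = |L − N| = 55.8.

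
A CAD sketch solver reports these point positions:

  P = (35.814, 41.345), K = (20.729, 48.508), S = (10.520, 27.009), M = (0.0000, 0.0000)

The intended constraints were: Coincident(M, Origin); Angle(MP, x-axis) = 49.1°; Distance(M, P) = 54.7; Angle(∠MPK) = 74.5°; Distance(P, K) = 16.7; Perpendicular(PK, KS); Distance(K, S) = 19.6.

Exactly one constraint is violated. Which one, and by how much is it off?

Distance(K, S) = 19.6 — off by 4.20.

M = (0.00, 0.00) ✓; MP at 49.10° ✓; |MP| = 54.70 ✓; ∠MPK = 74.50° ✓; |PK| = 16.70 ✓; ∠(PK, KS) = 90.00° ✓; |KS| = 23.80 ✗.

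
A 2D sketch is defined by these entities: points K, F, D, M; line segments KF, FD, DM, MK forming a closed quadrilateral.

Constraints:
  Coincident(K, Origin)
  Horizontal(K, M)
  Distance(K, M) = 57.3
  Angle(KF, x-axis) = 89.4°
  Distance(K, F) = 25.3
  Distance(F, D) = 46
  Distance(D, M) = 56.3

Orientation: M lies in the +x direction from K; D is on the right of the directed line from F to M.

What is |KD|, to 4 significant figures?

21.04

K is at the origin; KM is horizontal with |KM| = 57.3 and M in +x, so M = (57.3, 0). KF runs at 89.4° with |KF| = 25.3, so F = (0.2649, 25.30). D is determined by |FD| = 46.0 and |DM| = 56.3 together: it lies at the intersection of circle(F, 46.0) and circle(M, 56.3). With |FM| = 62.39, the foot of the radical line on FM is 22.75 from F and the perpendicular offset is √(46.0² − 22.75²) = 39.98. Taking the right-of-FM solution: D = (4.854, -20.47).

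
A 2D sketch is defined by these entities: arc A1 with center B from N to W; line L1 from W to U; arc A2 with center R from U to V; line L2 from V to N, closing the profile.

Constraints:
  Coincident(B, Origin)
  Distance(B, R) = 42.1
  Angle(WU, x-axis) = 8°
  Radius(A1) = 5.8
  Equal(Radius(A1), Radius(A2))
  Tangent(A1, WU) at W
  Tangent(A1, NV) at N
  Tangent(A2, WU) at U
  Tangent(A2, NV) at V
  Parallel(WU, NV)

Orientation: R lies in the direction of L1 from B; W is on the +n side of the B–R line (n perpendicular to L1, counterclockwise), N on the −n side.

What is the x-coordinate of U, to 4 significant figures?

40.88

The slot axis is L1's direction at 8.0°, so u = (cos 8.0°, sin 8.0°) = (0.9903, 0.1392) and n = (−sin 8.0°, cos 8.0°) = (-0.1392, 0.9903). B is at the origin and R lies 42.1 along u from B, so R = 42.1·u = (41.69, 5.859). Tangency of A1 to both parallel lines with radius 5.8 puts W and N at B ± 5.8·n: W = (-0.8072, 5.744), N = (0.8072, -5.744). Equal radii place U and V the same way about R: U = R + 5.8·n = (40.88, 11.60), V = R − 5.8·n = (42.50, 0.1156). So U.x = 40.88.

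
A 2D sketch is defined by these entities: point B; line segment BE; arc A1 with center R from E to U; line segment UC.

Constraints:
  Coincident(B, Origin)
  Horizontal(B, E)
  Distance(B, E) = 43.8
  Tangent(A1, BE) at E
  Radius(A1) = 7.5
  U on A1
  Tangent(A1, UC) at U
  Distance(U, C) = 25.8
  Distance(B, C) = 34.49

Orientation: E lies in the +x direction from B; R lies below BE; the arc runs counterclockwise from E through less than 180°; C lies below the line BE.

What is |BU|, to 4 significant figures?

37.64

Checks: B = (0.00, 0.00) ✓; |RU| = 7.500 ✓; ∠(RU, UC) = 90.00° ✓; |UC| = 25.80 ✓; |BC| = 34.49 ✓.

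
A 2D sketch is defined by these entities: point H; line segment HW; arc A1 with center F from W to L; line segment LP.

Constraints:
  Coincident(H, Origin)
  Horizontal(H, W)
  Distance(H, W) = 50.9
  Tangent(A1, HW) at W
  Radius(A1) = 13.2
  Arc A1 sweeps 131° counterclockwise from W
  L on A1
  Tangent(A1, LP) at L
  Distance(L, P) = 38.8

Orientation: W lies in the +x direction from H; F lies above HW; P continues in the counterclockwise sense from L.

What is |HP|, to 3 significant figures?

62.2

H is at the origin; H and W share the same y with |HW| = 50.9 and W on the +x side, so W = (50.9, 0.00). A1 meets HW tangentially, so FW is at right angles to HW, so F = W + (0, 13.2) = (50.9, 13.2). On A1, W sits at bearing -90° from F; a 131° counterclockwise sweep puts L at bearing 41°, so L = F + 13.2·(cos 41°, sin 41°) = (60.9, 21.9). Tangency of A1 to LP means the radius FL is perpendicular to LP, so LP runs along (−sin 41°, cos 41°); with |LP| = 38.8, P = (35.4, 51.1). Then |HP| = |P − H| = 62.2.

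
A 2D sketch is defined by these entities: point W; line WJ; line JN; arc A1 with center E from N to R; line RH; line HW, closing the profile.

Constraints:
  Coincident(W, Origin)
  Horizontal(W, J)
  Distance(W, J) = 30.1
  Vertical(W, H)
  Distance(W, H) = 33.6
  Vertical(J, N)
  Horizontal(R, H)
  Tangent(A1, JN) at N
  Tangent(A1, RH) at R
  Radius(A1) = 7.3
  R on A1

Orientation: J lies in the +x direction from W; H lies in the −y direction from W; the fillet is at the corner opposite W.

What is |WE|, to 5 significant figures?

34.807

W is at the origin; W and J share the same y with |WJ| = 30.1 and J on the +x side, so J = (30.100, 0.0000). WH is vertical with |WH| = 33.6 and H on the −y side, so H = (0.0000, -33.600). The virtual corner opposite W is at (30.100, -33.600). Tangency of A1 to JN means the radius EN is perpendicular to JN and since A1 is tangent to RH there, ER ⟂ RH, with radius 7.3, so the center E sits 7.3 in from both sides at E = (22.800, -26.300). Then |WE| = |E − W| = 34.807.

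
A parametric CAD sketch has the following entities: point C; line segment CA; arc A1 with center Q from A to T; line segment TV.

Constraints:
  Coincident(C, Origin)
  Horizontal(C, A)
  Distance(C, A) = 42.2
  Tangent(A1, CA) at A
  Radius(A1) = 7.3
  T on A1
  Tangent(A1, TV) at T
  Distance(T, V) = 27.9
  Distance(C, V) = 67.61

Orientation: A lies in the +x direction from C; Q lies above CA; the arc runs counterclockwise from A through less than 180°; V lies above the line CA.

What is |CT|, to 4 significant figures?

48.93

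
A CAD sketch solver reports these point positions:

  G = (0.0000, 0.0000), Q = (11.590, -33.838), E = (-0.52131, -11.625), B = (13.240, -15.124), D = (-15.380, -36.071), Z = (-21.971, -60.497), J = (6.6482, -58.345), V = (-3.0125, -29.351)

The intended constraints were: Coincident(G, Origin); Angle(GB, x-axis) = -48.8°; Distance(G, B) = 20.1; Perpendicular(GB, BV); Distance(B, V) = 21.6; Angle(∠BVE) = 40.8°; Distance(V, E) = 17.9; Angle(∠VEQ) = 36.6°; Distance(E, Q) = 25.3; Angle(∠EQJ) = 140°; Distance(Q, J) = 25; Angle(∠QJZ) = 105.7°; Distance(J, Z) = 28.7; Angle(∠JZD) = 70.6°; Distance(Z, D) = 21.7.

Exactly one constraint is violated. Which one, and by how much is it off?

Distance(Z, D) = 21.7 — off by 3.60.

G = (0.00, 0.00) ✓; GB at -48.80° ✓; |GB| = 20.10 ✓; ∠(GB, BV) = 90.00° ✓; |BV| = 21.60 ✓; ∠BVE = 40.80° ✓; |VE| = 17.90 ✓; ∠VEQ = 36.60° ✓; |EQ| = 25.30 ✓; ∠EQJ = 140.0° ✓; |QJ| = 25.00 ✓; ∠QJZ = 105.7° ✓; |JZ| = 28.70 ✓; ∠JZD = 70.60° ✓; |ZD| = 25.30 ✗.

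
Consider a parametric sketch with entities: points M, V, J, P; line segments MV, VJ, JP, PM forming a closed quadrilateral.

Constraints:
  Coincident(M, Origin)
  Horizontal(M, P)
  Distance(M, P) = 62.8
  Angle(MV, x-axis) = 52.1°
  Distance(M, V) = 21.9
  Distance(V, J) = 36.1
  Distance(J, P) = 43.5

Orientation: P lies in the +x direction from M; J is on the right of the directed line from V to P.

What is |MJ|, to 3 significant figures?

28.9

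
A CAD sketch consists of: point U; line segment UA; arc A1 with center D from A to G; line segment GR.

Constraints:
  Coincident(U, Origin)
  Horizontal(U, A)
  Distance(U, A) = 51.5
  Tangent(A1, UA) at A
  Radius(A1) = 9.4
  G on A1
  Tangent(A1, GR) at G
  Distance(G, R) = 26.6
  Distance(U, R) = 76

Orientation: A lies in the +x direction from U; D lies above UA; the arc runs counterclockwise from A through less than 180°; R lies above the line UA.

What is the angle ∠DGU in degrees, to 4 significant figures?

25.42°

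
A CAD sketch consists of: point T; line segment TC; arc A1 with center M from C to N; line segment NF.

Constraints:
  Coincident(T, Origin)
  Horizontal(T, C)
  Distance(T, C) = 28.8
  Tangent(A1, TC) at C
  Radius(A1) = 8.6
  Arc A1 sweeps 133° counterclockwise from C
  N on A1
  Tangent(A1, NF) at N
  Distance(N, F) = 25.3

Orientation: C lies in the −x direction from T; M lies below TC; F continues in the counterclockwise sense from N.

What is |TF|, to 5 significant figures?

37.483

T is at the origin; TC is horizontal with |TC| = 28.8 and C on the −x side, so C = (-28.800, 0.0000). Since A1 is tangent to TC there, MC ⟂ TC, so M = C + (0, -8.6) = (-28.800, -8.6000). On A1, C sits at bearing 90° from M; a 133° counterclockwise sweep puts N at bearing 223°, so N = M + 8.6·(cos 223°, sin 223°) = (-35.090, -14.465). Tangency of A1 to NF means the radius MN is perpendicular to NF, so NF runs along (−sin 223°, cos 223°); with |NF| = 25.3, F = (-17.835, -32.968). Then |TF| = |F − T| = 37.483.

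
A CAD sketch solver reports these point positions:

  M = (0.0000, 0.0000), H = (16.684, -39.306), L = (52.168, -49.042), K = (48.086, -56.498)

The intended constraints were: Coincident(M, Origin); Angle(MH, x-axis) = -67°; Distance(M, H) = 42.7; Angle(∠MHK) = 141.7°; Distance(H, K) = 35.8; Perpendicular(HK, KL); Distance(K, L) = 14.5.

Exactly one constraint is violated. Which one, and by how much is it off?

Distance(K, L) = 14.5 — off by 6.00.

M = (0.00, 0.00) ✓; MH at -67.00° ✓; |MH| = 42.70 ✓; ∠MHK = 141.7° ✓; |HK| = 35.80 ✓; ∠(HK, KL) = 90.00° ✓; |KL| = 8.500 ✗.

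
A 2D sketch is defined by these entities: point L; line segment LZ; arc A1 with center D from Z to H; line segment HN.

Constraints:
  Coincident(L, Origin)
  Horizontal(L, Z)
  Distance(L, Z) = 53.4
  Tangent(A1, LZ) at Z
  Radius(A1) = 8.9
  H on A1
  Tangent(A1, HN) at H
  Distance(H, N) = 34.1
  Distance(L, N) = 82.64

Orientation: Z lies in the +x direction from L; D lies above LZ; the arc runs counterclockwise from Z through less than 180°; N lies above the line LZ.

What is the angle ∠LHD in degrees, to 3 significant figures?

25.4°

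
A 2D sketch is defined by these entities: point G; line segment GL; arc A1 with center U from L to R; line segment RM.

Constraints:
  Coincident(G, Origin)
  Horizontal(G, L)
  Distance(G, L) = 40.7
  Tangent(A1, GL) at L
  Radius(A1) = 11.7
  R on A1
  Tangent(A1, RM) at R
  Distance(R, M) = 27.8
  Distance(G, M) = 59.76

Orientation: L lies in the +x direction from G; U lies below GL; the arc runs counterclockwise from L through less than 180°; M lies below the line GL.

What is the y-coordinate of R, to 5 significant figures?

-16.948

G is at the origin; GL is horizontal with |GL| = 40.7 and L on the +x side, so L = (40.700, 0.0000). The tangent condition forces UL to be normal to GL, so U = L + (0, -11.7) = (40.700, -11.700). Since UR ⟂ RM (tangency), |UM| = √(11.7² + 27.8²) = 30.162 regardless of where R sits on A1. So M lies on both circle(G, 59.76) and circle(U, 30.162); the below-GL intersection is M = (42.714, -41.794). R is the foot of the tangent from M: R = (30.243, -16.948).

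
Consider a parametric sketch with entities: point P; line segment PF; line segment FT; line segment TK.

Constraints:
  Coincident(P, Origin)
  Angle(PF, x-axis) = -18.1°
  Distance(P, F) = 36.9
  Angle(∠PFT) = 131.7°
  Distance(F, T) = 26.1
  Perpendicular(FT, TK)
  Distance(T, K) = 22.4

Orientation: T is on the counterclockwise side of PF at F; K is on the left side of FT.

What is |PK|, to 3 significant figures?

50.9

P is at the origin; PF runs at -18.1° with length 36.9, so F = 36.9·(cos -18.1°, sin -18.1°) = (35.1, -11.5). ∠PFT = 131.7°, so FT runs at -18.1° + (180° − 131.7°) = 30.2° from the x-axis; with |FT| = 26.1, T = F + 26.1·(cos 30.2°, sin 30.2°) = (57.6, 1.66). The perpendicularity gives TK at right angles to FT; with |TK| = 22.4 on the left of FT, K = T + 22.4·(-0.503, 0.864) = (46.4, 21.0). Then |PK| = |K − P| = 50.9.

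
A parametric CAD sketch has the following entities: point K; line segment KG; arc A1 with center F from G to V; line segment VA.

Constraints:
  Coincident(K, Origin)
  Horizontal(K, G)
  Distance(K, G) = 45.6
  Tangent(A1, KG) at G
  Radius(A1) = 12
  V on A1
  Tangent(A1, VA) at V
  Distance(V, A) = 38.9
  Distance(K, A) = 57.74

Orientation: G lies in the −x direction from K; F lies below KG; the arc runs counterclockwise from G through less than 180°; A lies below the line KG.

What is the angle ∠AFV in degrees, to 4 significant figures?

72.86°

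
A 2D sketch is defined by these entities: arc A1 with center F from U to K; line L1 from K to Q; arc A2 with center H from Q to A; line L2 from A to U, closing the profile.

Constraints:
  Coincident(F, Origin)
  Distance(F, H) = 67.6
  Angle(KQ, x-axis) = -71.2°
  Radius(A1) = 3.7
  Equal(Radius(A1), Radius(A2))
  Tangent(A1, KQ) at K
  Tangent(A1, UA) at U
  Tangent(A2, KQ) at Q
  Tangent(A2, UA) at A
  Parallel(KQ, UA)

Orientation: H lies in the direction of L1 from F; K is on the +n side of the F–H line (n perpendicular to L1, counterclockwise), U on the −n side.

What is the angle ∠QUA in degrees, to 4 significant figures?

6.247°

The slot axis is L1's direction at -71.2°, so u = (cos -71.2°, sin -71.2°) = (0.3223, -0.9466) and n = (−sin -71.2°, cos -71.2°) = (0.9466, 0.3223). F is at the origin and H lies 67.6 along u from F, so H = 67.6·u = (21.79, -63.99). Tangency of A1 to both parallel lines with radius 3.7 puts K and U at F ± 3.7·n: K = (3.503, 1.192), U = (-3.503, -1.192). Equal radii place Q and A the same way about H: Q = H + 3.7·n = (25.29, -62.80), A = H − 3.7·n = (18.28, -65.19). Then cos ∠QUA = UQ·UA / (|UQ||UA|), giving 6.247°.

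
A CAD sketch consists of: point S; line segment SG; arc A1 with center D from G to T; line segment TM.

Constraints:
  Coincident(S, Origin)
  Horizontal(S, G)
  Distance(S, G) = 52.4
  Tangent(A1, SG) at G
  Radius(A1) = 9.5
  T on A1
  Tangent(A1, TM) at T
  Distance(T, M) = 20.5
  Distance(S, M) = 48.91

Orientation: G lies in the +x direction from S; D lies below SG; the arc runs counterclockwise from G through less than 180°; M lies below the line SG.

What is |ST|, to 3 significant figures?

43.8

S is at the origin; SG is horizontal with |SG| = 52.4 and G on the +x side, so G = (52.4, 0.00). Tangency of A1 to SG means the radius DG is perpendicular to SG, so D = G + (0, -9.5) = (52.4, -9.50). Since DT ⟂ TM (tangency), |DM| = √(9.5² + 20.5²) = 22.6 regardless of where T sits on A1. So M lies on both circle(S, 48.91) and circle(D, 22.6); the below-SG intersection is M = (39.9, -28.3). T is the foot of the tangent from M: T = (43.0, -8.05).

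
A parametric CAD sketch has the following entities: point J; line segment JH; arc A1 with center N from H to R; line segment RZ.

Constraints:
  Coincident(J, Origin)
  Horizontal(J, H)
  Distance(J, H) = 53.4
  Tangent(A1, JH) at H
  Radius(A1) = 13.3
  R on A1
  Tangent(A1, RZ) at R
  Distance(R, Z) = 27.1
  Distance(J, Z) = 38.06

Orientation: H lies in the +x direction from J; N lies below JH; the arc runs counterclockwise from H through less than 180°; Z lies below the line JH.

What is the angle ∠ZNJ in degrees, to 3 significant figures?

41.4°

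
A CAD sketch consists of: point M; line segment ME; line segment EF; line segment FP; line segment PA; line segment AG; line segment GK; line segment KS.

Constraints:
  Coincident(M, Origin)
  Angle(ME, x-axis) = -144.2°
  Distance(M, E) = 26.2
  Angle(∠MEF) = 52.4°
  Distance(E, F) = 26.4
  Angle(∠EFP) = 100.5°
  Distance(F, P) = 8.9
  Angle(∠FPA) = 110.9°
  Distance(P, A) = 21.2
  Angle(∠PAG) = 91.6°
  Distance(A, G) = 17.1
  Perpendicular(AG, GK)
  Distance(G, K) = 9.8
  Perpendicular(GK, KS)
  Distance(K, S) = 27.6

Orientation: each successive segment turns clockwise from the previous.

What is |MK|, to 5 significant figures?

21.845

M is at the origin; ME runs at -144.2° with length 26.2, so E = (-21.250, -15.326). ∠MEF = 52.4° gives EF at 88.200° from the x-axis; with |EF| = 26.4, F = (-20.421, 11.061). ∠EFP = 100.5° gives FP at 8.7000° from the x-axis; with |FP| = 8.9, P = (-11.623, 12.407). ∠FPA = 110.9° gives PA at -60.400° from the x-axis; with |PA| = 21.2, A = (-1.1515, -6.0260). ∠PAG = 91.6° gives AG at -148.80° from the x-axis; with |AG| = 17.1, G = (-15.778, -14.884). AG ⟂ GK, so GK runs at 121.20°; with |GK| = 9.8, K = (-20.855, -6.5017). Then |MK| = |K − M| = 21.845.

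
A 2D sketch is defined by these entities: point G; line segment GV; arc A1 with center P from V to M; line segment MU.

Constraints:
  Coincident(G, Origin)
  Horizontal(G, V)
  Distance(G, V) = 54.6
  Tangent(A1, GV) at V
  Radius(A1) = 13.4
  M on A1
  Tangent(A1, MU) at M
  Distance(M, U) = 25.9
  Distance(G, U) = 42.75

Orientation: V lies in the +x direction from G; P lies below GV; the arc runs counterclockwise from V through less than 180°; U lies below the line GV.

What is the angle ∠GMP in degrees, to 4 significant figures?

161.2°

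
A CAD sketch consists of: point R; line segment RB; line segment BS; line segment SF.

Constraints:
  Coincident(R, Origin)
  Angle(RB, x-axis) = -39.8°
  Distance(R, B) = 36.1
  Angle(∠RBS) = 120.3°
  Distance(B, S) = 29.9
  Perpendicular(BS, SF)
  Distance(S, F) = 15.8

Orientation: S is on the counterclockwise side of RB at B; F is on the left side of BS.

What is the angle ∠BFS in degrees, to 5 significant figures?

62.147°

R is at the origin; RB runs at -39.8° with length 36.1, so B = 36.1·(cos -39.8°, sin -39.8°) = (27.735, -23.108). ∠RBS = 120.3°, so BS runs at -39.8° + (180° − 120.3°) = 19.900° from the x-axis; with |BS| = 29.9, S = B + 29.9·(cos 19.900°, sin 19.900°) = (55.850, -12.931). The perpendicularity gives SF at right angles to BS; with |SF| = 15.8 on the left of BS, F = S + 15.8·(-0.34038, 0.94029) = (50.472, 1.9259). Then cos ∠BFS = FB·FS / (|FB||FS|), giving 62.147°.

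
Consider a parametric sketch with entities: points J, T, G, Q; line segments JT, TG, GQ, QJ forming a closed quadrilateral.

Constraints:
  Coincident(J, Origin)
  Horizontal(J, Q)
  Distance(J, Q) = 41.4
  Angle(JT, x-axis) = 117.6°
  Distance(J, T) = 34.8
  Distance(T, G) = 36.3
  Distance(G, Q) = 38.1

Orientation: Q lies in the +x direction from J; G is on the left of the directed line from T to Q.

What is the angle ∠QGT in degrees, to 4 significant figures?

122.6°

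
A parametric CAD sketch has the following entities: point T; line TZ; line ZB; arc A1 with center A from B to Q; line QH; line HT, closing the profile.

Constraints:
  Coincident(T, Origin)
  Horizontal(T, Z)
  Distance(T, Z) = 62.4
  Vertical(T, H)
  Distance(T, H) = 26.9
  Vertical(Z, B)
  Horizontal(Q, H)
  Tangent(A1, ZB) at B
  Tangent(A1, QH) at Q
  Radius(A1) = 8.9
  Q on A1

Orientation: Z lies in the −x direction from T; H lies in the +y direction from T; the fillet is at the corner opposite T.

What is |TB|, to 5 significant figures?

64.944

The virtual corner opposite T is at (-62.400, 26.900). A1 meets ZB tangentially, so AB is at right angles to ZB and tangency of A1 to QH means the radius AQ is perpendicular to QH, with radius 8.9, so the center A sits 8.9 in from both sides at A = (-53.500, 18.000). That places the tangent points at B = (-62.400, 18.000) on ZB and Q = (-53.500, 26.900) on QH. Then |TB| = |B − T| = 64.944.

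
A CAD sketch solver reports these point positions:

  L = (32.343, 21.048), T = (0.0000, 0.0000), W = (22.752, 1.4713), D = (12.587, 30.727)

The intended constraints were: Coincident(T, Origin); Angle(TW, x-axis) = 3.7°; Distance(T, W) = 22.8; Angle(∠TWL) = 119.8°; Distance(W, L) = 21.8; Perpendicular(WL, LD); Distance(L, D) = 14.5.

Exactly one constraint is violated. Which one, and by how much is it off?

Distance(L, D) = 14.5 — off by 7.50.

T = (0.00, 0.00) ✓; TW at 3.700° ✓; |TW| = 22.80 ✓; ∠TWL = 119.8° ✓; |WL| = 21.80 ✓; ∠(WL, LD) = 90.00° ✓; |LD| = 22.00 ✗.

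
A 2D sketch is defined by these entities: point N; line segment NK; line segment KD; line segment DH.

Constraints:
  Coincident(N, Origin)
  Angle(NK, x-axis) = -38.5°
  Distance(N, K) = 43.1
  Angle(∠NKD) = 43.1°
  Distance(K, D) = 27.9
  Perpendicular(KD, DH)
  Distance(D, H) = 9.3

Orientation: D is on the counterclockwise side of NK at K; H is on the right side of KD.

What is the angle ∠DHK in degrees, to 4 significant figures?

71.57°

N is at the origin; NK runs at -38.5° with length 43.1, so K = 43.1·(cos -38.5°, sin -38.5°) = (33.73, -26.83). ∠NKD = 43.1°, so KD runs at -38.5° + (180° − 43.1°) = 98.40° from the x-axis; with |KD| = 27.9, D = K + 27.9·(cos 98.40°, sin 98.40°) = (29.65, 0.7703). KD is perpendicular to DH; with |DH| = 9.3 on the right of KD, H = D + 9.3·(0.9893, 0.1461) = (38.85, 2.129). Then cos ∠DHK = HD·HK / (|HD||HK|), giving 71.57°.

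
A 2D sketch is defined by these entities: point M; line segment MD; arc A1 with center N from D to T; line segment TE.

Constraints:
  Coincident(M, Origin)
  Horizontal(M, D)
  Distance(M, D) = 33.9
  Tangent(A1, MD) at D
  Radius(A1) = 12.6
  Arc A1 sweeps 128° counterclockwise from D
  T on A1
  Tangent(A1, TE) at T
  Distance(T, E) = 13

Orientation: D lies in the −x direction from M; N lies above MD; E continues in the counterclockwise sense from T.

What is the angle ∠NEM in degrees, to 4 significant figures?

52.36°

On A1, D sits at bearing -90° from N; a 128° counterclockwise sweep puts T at bearing 38°, so T = N + 12.6·(cos 38°, sin 38°) = (-23.97, 20.36). A1 meets TE tangentially, so NT is at right angles to TE, so TE runs along (−sin 38°, cos 38°); with |TE| = 13.0, E = (-31.97, 30.60). Then cos ∠NEM = EN·EM / (|EN||EM|), giving 52.36°.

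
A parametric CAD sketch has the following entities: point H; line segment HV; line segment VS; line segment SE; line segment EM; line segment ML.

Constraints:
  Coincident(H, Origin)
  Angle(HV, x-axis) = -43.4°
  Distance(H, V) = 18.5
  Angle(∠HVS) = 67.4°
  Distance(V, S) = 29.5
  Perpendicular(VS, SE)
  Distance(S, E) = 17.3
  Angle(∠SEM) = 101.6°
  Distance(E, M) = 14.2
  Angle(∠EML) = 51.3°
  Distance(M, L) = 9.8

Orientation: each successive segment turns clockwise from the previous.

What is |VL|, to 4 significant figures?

23.08

H is at the origin; HV runs at -43.4° with length 18.5, so V = (13.44, -12.71). ∠HVS = 67.4° gives VS at -156.0° from the x-axis; with |VS| = 29.5, S = (-13.51, -24.71). The perpendicularity gives SE at right angles to VS, so SE runs at 114.0°; with |SE| = 17.3, E = (-20.54, -8.906). ∠SEM = 101.6° gives EM at 35.60° from the x-axis; with |EM| = 14.2, M = (-8.998, -0.6394). ∠EML = 51.3° gives ML at -93.10° from the x-axis; with |ML| = 9.8, L = (-9.528, -10.43). Then |VL| = |L − V| = 23.08.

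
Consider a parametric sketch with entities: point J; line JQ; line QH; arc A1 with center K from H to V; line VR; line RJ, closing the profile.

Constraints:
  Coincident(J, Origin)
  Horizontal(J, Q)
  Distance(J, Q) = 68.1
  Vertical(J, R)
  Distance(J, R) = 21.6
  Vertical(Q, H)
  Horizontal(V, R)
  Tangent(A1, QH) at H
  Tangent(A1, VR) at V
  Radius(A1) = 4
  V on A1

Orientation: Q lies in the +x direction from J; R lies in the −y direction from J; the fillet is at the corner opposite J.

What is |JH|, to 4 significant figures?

70.34

The virtual corner opposite J is at (68.10, -21.60). Since A1 is tangent to QH there, KH ⟂ QH and since A1 is tangent to VR there, KV ⟂ VR, with radius 4.0, so the center K sits 4.0 in from both sides at K = (64.10, -17.60). That places the tangent points at H = (68.10, -17.60) on QH and V = (64.10, -21.60) on VR. Then |JH| = |H − J| = 70.34.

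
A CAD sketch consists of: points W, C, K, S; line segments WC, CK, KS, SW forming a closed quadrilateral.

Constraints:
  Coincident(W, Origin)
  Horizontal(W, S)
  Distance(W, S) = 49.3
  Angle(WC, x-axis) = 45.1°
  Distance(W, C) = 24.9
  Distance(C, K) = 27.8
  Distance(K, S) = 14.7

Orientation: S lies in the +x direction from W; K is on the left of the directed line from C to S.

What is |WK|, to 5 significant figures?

47.302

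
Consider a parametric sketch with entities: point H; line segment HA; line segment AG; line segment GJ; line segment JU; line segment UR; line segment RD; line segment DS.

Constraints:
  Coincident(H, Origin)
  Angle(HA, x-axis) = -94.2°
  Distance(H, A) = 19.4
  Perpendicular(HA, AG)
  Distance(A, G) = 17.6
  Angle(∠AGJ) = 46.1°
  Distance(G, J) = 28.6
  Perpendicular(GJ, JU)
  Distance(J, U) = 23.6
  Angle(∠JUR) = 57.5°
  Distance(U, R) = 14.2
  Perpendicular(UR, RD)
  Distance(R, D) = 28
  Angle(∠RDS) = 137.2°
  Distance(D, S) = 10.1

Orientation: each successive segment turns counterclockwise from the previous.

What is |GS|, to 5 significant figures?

42.676

The perpendicularity gives RD at right angles to UR, so RD runs at 72.200°; with |RD| = 28.0, D = (1.7850, 8.6118). ∠RDS = 137.2° gives DS at 115.00° from the x-axis; with |DS| = 10.1, S = (-2.4834, 17.765). Then |GS| = |S − G| = 42.676.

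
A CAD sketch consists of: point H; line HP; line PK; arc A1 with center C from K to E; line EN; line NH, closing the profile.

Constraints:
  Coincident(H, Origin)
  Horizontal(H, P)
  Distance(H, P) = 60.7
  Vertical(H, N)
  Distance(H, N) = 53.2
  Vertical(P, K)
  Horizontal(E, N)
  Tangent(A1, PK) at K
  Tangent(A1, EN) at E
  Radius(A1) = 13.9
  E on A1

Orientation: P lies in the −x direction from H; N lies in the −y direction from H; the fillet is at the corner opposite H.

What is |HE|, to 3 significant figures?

70.9

H is at the origin; HP is horizontal with |HP| = 60.7 and P on the −x side, so P = (-60.7, 0.00). H and N share the same x with |HN| = 53.2 and N on the −y side, so N = (0.00, -53.2). The virtual corner opposite H is at (-60.7, -53.2). Since A1 is tangent to PK there, CK ⟂ PK and the tangent condition forces CE to be normal to EN, with radius 13.9, so the center C sits 13.9 in from both sides at C = (-46.8, -39.3). That places the tangent points at K = (-60.7, -39.3) on PK and E = (-46.8, -53.2) on EN. Then |HE| = |E − H| = 70.9.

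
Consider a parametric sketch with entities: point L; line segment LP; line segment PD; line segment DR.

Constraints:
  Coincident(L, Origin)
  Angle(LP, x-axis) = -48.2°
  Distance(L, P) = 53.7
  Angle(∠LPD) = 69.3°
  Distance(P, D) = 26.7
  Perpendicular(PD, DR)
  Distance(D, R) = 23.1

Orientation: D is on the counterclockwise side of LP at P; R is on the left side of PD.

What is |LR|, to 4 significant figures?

28.21

L is at the origin; LP runs at -48.2° with length 53.7, so P = 53.7·(cos -48.2°, sin -48.2°) = (35.79, -40.03). ∠LPD = 69.3°, so PD runs at -48.2° + (180° − 69.3°) = 62.50° from the x-axis; with |PD| = 26.7, D = P + 26.7·(cos 62.50°, sin 62.50°) = (48.12, -16.35). The perpendicularity gives DR at right angles to PD; with |DR| = 23.1 on the left of PD, R = D + 23.1·(-0.8870, 0.4617) = (27.63, -5.682). Then |LR| = |R − L| = 28.21.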